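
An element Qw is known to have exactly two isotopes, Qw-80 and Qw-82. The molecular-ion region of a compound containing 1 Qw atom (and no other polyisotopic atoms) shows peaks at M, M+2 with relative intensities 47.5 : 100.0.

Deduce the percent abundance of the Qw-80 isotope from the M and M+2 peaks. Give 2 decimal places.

32.20%

If p is the fraction of Qw that is Qw-80, then I(M+2)/I(M) = [C(1,1)·p^0·(1−p)] / p^1 = 1·(1−p)/p = 100.0/47.5 = 2.1053
(1−p)/p = 2.1053/1 = 2.1053  ⇒  p = 1/(1 + 2.1053) = 0.3220
Qw-80: 32.20%, Qw-82: 67.80%.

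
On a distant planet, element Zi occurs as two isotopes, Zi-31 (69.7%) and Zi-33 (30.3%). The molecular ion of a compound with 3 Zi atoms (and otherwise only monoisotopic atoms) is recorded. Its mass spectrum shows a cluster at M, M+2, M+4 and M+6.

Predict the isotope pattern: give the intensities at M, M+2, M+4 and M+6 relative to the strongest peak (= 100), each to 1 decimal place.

76.7 : 100.0 : 43.5 : 6.3

The 3 Zi atoms are independent, so intensities follow the terms of (0.697 + 0.303)^3.
P(M) = 0.697^3 = 0.338609
P(M+2) = 3 × 0.697^2 × 0.303^1 = 0.441600
P(M+4) = 3 × 0.697^1 × 0.303^2 = 0.191973
P(M+6) = 0.303^3 = 0.027818
The M+2 peak is largest (0.441600); scaling to 100 gives 76.7 : 100.0 : 43.5 : 6.3.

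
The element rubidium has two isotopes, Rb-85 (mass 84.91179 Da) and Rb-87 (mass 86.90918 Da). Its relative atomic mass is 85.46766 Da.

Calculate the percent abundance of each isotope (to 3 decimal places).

Writing the weighted mean with unknown fraction x of Rb-85:
84.91179·x + 86.90918·(1 − x) = 85.46766
(84.91179 − 86.90918)·x = 85.46766 − 86.90918
x = -1.44152 / -1.99739 = 0.72170 → 72.170% Rb-85, 27.830% Rb-87.

Rb-85: 72.170%, Rb-87: 27.830%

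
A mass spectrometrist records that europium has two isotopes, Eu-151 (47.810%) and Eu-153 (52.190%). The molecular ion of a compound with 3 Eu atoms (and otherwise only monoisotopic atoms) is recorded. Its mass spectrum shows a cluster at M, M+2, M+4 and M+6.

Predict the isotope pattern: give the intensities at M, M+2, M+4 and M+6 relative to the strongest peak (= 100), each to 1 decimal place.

28.0 : 91.6 : 100.0 : 36.4

Each Eu atom is independently Eu-151 (p = 0.47810) or Eu-153 (q = 0.52190); the cluster is the binomial expansion (p + q)^3.
P(M) = 0.47810^3 = 0.109284
P(M+2) = 3 × 0.47810^2 × 0.52190^1 = 0.357887
P(M+4) = 3 × 0.47810^1 × 0.52190^2 = 0.390674
P(M+6) = 0.52190^3 = 0.142155
The M+4 peak is largest (0.390674); scaling to 100 gives 28.0 : 91.6 : 100.0 : 36.4.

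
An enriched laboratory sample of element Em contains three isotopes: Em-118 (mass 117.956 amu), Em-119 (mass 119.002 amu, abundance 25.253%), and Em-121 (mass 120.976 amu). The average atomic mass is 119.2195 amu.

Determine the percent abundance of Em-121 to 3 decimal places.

33.091%

The remaining 74.747% is split between Em-118 (fraction x) and Em-121 (fraction 0.74747 − x).
Substituting: 117.956x + 120.976(0.74747 − x) = 89.16792494
(117.956 − 120.976)x = -1.25800578  ⇒  x = 0.41656, y = 0.33091
Em-118: 41.656%, Em-121: 33.091%.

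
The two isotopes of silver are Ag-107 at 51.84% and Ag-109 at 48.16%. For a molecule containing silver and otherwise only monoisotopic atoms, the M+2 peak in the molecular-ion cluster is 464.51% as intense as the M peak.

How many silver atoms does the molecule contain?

5

The M+2/M ratio from n Ag atoms is n · q/p = n · 0.4816/0.5184.
n = 4.6451 × 0.5184/0.4816 = 5.00 ≈ 5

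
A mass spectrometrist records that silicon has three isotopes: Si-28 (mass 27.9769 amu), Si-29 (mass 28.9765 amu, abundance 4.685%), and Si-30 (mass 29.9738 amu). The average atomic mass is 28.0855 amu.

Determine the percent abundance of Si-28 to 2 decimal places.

92.22%

The remaining 95.315% is split between Si-28 (fraction x) and Si-30 (fraction 0.95315 − x).
Substituting: 27.9769x + 29.9738(0.95315 − x) = 26.727950975
(27.9769 − 29.9738)x = -1.841576495  ⇒  x = 0.92222, y = 0.03093
Si-28: 92.22%, Si-30: 3.09%.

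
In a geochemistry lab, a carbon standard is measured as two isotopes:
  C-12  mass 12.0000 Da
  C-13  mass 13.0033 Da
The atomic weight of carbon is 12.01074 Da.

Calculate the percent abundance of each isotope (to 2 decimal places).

C-12: 98.93%, C-13: 1.07%

With x = fraction of C-12 (so C-13 is 1 − x):
12.0000·x + 13.0033·(1 − x) = 12.01074
(12.0000 − 13.0033)·x = 12.01074 − 13.0033
x = -0.99256 / -1.0033 = 0.98930 → 98.93% C-12, 1.07% C-13.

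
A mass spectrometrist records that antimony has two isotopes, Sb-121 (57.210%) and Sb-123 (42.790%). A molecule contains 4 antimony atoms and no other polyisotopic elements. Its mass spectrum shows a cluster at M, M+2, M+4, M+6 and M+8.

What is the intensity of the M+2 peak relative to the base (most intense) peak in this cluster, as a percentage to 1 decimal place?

89.1%

Binomial terms of (0.57210 + 0.42790)^4: M 0.1071, M+2 0.3205, M+4 0.3596, M+6 0.1793, M+8 0.0335 → M+4 is the base peak.
P(M+4) = C(4,2) × 0.57210^2 × 0.42790^2 = 6 × 0.32729841 × 0.18309841 = 0.359567 (base)
P(M+2) = C(4,1) × 0.57210^3 × 0.42790^1 = 4 × 0.18724742 × 0.4279 = 0.320493
Relative intensity = 0.320493 / 0.359567 × 100 = 89.1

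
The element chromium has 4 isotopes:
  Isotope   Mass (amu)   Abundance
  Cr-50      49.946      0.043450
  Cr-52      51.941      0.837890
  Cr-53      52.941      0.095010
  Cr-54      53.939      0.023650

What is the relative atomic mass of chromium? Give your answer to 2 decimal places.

Average mass = Σ (abundance × isotope mass) = 0.043450 × 49.946 + 0.837890 × 51.941 + 0.095010 × 52.941 + 0.023650 × 53.939
= 2.1702 + 43.5208 + 5.0299 + 1.2757 = 51.9966 amu

52.00 amu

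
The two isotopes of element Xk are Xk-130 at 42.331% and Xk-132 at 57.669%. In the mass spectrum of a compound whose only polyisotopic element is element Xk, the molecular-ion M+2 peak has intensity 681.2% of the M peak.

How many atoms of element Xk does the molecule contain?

With n Xk atoms, P(M+2)/P(M) = C(n,1)·p^(n−1)q / p^n = n·q/p = n · 0.57669/0.42331.
n = 6.812 × 0.42331/0.57669 = 5.00 ≈ 5

5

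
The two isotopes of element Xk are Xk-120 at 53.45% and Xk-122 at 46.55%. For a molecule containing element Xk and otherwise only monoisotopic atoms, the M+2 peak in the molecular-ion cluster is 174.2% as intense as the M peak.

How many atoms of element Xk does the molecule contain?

2

With n Xk atoms, P(M+2)/P(M) = C(n,1)·p^(n−1)q / p^n = n·q/p = n · 0.4655/0.5345.
n = 1.742 × 0.5345/0.4655 = 2.00 ≈ 2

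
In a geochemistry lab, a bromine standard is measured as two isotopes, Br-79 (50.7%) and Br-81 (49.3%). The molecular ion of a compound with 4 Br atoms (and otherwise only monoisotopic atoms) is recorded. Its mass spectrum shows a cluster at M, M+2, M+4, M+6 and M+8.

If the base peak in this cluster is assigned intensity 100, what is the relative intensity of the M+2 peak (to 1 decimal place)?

Term probabilities: M 0.0661, M+2 0.2570, M+4 0.3749, M+6 0.2430, M+8 0.0591. Base peak = M+4.
P(M+4) = C(4,2) × 0.507^2 × 0.493^2 = 6 × 0.257049 × 0.243049 = 0.374853 (base)
P(M+2) = C(4,1) × 0.507^3 × 0.493^1 = 4 × 0.13032384 × 0.4930 = 0.256999
Relative intensity = 0.256999 / 0.374853 × 100 = 68.6

68.6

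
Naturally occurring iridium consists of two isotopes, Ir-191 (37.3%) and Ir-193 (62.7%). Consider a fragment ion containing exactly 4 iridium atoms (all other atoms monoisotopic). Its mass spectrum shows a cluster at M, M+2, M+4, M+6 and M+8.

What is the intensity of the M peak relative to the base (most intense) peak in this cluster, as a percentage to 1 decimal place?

(0.373 + 0.627)^4 gives M 0.0194, M+2 0.1302, M+4 0.3282, M+6 0.3678, M+8 0.1546; the largest is M+6.
P(M+6) = C(4,3) × 0.373^1 × 0.627^3 = 4 × 0.3730 × 0.24649188 = 0.367766 (base)
P(M) = C(4,0) × 0.373^4 × 0.627^0 = 1 × 0.01935688 × 1.0000 = 0.019357
Relative intensity = 0.019357 / 0.367766 × 100 = 5.3

5.3%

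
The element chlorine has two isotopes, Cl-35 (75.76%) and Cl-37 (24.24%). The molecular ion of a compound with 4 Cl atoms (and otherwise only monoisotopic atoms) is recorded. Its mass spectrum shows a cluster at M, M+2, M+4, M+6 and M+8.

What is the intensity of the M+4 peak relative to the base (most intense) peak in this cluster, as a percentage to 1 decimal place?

48.0%

Binomial terms of (0.7576 + 0.2424)^4: M 0.3294, M+2 0.4216, M+4 0.2023, M+6 0.0432, M+8 0.0035 → M+2 is the base peak.
P(M+2) = C(4,1) × 0.7576^3 × 0.2424^1 = 4 × 0.4348304 × 0.2424 = 0.421612 (base)
P(M+4) = C(4,2) × 0.7576^2 × 0.2424^2 = 6 × 0.57395776 × 0.05875776 = 0.202347
Relative intensity = 0.202347 / 0.421612 × 100 = 48.0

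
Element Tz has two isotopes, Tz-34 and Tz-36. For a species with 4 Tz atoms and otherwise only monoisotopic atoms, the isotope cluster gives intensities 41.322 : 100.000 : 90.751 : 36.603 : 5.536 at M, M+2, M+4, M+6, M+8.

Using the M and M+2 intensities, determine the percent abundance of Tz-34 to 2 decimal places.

62.31%

Let p = fractional abundance of Tz-34. I(M+2)/I(M) = [C(4,1)·p^3·(1−p)] / p^4 = 4·(1−p)/p = 100.000/41.322 = 2.4200
(1−p)/p = 2.4200/4 = 0.6050  ⇒  p = 1/(1 + 0.6050) = 0.6231
Tz-34: 62.31%, Tz-36: 37.69%.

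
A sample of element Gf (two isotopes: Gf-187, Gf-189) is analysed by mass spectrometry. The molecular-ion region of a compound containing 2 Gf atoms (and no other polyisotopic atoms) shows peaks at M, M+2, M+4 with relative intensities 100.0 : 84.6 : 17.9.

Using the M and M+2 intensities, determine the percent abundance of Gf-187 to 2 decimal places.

70.27%

Write p for the Gf-187 fraction. I(M+2)/I(M) = [C(2,1)·p^1·(1−p)] / p^2 = 2·(1−p)/p = 84.6/100.0 = 0.8460
(1−p)/p = 0.8460/2 = 0.4230  ⇒  p = 1/(1 + 0.4230) = 0.7027
Gf-187: 70.27%, Gf-189: 29.73%.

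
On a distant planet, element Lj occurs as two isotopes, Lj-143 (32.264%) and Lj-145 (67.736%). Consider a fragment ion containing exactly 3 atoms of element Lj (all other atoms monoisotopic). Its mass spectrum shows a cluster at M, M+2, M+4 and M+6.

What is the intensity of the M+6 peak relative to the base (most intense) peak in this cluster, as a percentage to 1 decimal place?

70.0%

Term probabilities: M 0.0336, M+2 0.2115, M+4 0.4441, M+6 0.3108. Base peak = M+4.
P(M+4) = C(3,2) × 0.32264^1 × 0.67736^2 = 3 × 0.32264 × 0.45881657 = 0.444098 (base)
P(M+6) = C(3,3) × 0.32264^0 × 0.67736^3 = 1 × 1.0000 × 0.31078399 = 0.310784
Relative intensity = 0.310784 / 0.444098 × 100 = 70.0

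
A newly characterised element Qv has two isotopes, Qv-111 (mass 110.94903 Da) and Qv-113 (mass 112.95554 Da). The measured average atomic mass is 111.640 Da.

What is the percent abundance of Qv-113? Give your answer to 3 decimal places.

With x = fraction of Qv-111 (so Qv-113 is 1 − x):
110.94903·x + 112.95554·(1 − x) = 111.640
(110.94903 − 112.95554)·x = 111.640 − 112.95554
x = -1.31554 / -2.00651 = 0.65564 → 65.564% Qv-111, 34.436% Qv-113.

34.436%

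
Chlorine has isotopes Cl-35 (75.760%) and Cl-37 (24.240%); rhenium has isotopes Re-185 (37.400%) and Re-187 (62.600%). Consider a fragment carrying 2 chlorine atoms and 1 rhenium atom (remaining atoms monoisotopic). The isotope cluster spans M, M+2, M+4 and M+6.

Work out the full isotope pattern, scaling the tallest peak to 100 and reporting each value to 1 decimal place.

43.2 : 100.0 : 50.7 : 7.4

Chlorine pattern (n=2): 0.57395776 : 0.36728448 : 0.05875776
Rhenium pattern (n=1): 0.3740 : 0.6260
Convolve the two distributions (both contribute in 2-u steps):
  M: 0.57395776×0.3740 = 0.214660
  M+2: 0.57395776×0.6260 + 0.36728448×0.3740 = 0.496662
  M+4: 0.36728448×0.6260 + 0.05875776×0.3740 = 0.251895
  M+6: 0.05875776×0.6260 = 0.036782
Scale to base peak (0.496662) = 100: 43.2 : 100.0 : 50.7 : 7.4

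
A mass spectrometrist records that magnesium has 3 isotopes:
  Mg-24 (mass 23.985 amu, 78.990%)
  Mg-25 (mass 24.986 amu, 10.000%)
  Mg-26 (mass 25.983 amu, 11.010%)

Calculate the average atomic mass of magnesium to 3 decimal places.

Ar = Σ fᵢ·mᵢ = 0.78990 × 23.985 + 0.10000 × 24.986 + 0.11010 × 25.983
= 18.9458 + 2.4986 + 2.8607 = 24.3051 amu

24.305 amu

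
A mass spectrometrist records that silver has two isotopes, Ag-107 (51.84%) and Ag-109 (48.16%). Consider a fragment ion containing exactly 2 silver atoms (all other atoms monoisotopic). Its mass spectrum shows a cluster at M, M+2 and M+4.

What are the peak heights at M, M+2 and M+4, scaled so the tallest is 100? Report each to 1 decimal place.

53.8 : 100.0 : 46.5

Expanding (0.5184 + 0.4816)^2:
P(M) = 0.5184^2 = 0.268739
P(M+2) = 2 × 0.5184^1 × 0.4816^1 = 0.499323
P(M+4) = 0.4816^2 = 0.231939
The M+2 peak is largest (0.499323); scaling to 100 gives 53.8 : 100.0 : 46.5.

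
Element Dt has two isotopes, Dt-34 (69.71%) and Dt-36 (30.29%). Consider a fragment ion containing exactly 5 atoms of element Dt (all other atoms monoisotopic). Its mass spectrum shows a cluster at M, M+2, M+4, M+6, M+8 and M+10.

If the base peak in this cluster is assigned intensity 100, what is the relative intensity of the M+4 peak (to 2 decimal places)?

86.90

(0.6971 + 0.3029)^5 gives M 0.1646, M+2 0.3576, M+4 0.3108, M+6 0.1350, M+8 0.0293, M+10 0.0025; the largest is M+2.
P(M+2) = C(5,1) × 0.6971^4 × 0.3029^1 = 5 × 0.23614586 × 0.3029 = 0.357643 (base)
P(M+4) = C(5,2) × 0.6971^3 × 0.3029^2 = 10 × 0.33875464 × 0.09174841 = 0.310802
Relative intensity = 0.310802 / 0.357643 × 100 = 86.90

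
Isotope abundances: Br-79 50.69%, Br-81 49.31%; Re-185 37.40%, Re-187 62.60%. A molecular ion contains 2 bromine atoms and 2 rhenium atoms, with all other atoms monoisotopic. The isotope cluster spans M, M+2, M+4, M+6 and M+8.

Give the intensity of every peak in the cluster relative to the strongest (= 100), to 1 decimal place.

Bromine pattern (n=2): 0.25694761 : 0.49990478 : 0.24314761
Rhenium pattern (n=2): 0.139876 : 0.468248 : 0.391876
Convolve the two distributions (both contribute in 2-u steps):
  M: 0.25694761×0.139876 = 0.035941
  M+2: 0.25694761×0.468248 + 0.49990478×0.139876 = 0.190240
  M+4: 0.25694761×0.391876 + 0.49990478×0.468248 + 0.24314761×0.139876 = 0.368782
  M+6: 0.49990478×0.391876 + 0.24314761×0.468248 = 0.309754
  M+8: 0.24314761×0.391876 = 0.095284
Scale to base peak (0.368782) = 100: 9.7 : 51.6 : 100.0 : 84.0 : 25.8

9.7 : 51.6 : 100.0 : 84.0 : 25.8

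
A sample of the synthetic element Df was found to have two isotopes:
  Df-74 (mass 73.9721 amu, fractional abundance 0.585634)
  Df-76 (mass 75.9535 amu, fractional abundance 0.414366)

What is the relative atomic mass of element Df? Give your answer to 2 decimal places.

Ar = Σ fᵢ·mᵢ = 0.585634 × 73.9721 + 0.414366 × 75.9535
= 43.32058 + 31.47255 = 74.79313 amu

74.79 amu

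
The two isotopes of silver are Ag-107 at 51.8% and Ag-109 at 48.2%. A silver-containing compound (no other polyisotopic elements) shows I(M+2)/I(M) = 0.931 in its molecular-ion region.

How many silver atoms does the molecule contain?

With n Ag atoms, P(M+2)/P(M) = C(n,1)·p^(n−1)q / p^n = n·q/p = n · 0.482/0.518.
n = 0.931 × 0.518/0.482 = 1.00 ≈ 1

1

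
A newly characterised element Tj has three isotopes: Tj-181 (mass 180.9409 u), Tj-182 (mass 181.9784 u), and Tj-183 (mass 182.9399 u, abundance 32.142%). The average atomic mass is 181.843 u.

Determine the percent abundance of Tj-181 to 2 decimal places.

Let x and y be the fractions of Tj-181 and Tj-182. Then x + y = 1 − 0.32142 = 0.67858 and 180.9409x + 181.9784y = 181.843 − 0.32142×182.9399 = 123.042457342.
Substituting: 180.9409x + 181.9784(0.67858 − x) = 123.042457342
(180.9409 − 181.9784)x = -0.44444533  ⇒  x = 0.42838, y = 0.25020
Tj-181: 42.84%, Tj-182: 25.02%.

42.84%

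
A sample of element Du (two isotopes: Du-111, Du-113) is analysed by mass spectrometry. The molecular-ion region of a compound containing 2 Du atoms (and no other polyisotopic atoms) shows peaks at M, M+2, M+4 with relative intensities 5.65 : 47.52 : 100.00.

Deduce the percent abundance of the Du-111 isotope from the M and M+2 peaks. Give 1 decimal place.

Let p = fractional abundance of Du-111. I(M+2)/I(M) = [C(2,1)·p^1·(1−p)] / p^2 = 2·(1−p)/p = 47.52/5.65 = 8.4106
(1−p)/p = 8.4106/2 = 4.2053  ⇒  p = 1/(1 + 4.2053) = 0.1921
Du-111: 19.2%, Du-113: 80.8%.

19.2%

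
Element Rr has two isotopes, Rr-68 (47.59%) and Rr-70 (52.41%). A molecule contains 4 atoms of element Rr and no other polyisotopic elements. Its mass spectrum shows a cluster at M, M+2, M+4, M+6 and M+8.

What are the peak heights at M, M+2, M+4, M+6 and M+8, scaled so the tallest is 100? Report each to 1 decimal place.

Each Rr atom is independently Rr-68 (p = 0.4759) or Rr-70 (q = 0.5241); the cluster is the binomial expansion (p + q)^4.
P(M) = 0.4759^4 = 0.051294
P(M+2) = 4 × 0.4759^3 × 0.5241^1 = 0.225955
P(M+4) = 6 × 0.4759^2 × 0.5241^2 = 0.373260
P(M+6) = 4 × 0.4759^1 × 0.5241^3 = 0.274043
P(M+8) = 0.5241^4 = 0.075450
The M+4 peak is largest (0.373260); scaling to 100 gives 13.7 : 60.5 : 100.0 : 73.4 : 20.2.

13.7 : 60.5 : 100.0 : 73.4 : 20.2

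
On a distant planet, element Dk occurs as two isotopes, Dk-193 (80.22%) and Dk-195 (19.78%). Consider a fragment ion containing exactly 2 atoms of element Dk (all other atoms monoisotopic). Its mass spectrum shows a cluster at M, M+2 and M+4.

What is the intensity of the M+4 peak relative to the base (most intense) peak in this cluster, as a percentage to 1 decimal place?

(0.8022 + 0.1978)^2 gives M 0.6435, M+2 0.3174, M+4 0.0391; the largest is M.
P(M) = C(2,0) × 0.8022^2 × 0.1978^0 = 1 × 0.64352484 × 1.0000 = 0.643525 (base)
P(M+4) = C(2,2) × 0.8022^0 × 0.1978^2 = 1 × 1.0000 × 0.03912484 = 0.039125
Relative intensity = 0.039125 / 0.643525 × 100 = 6.1

6.1%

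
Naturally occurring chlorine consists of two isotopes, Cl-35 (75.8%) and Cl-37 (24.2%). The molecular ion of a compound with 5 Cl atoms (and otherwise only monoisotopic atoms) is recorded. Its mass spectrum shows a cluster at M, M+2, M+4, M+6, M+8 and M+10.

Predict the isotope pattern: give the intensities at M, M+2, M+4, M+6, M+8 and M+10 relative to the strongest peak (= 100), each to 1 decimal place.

62.6 : 100.0 : 63.9 : 20.4 : 3.3 : 0.2

Each Cl atom is independently Cl-35 (p = 0.758) or Cl-37 (q = 0.242); the cluster is the binomial expansion (p + q)^5.
P(M) = 0.758^5 = 0.250234
P(M+2) = 5 × 0.758^4 × 0.242^1 = 0.399450
P(M+4) = 10 × 0.758^3 × 0.242^2 = 0.255058
P(M+6) = 10 × 0.758^2 × 0.242^3 = 0.081430
P(M+8) = 5 × 0.758^1 × 0.242^4 = 0.012999
P(M+10) = 0.242^5 = 0.000830
The M+2 peak is largest (0.399450); scaling to 100 gives 62.6 : 100.0 : 63.9 : 20.4 : 3.3 : 0.2.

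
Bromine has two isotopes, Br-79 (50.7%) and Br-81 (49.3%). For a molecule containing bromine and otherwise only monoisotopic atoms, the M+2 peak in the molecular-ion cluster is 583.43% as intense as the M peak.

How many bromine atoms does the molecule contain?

6

For n independent Br atoms, I(M+2)/I(M) = n · (abundance Br-81) / (abundance Br-79) = n · 0.493/0.507.
n = 5.8343 × 0.507/0.493 = 6.00 ≈ 6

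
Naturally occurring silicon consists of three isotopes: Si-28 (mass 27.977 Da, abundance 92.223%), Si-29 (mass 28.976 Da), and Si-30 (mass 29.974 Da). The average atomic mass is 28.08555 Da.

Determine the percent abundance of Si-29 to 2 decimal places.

4.69%

The remaining 7.777% is split between Si-29 (fraction x) and Si-30 (fraction 0.07777 − x).
Substituting: 28.976x + 29.974(0.07777 − x) = 2.28432129
(28.976 − 29.974)x = -0.04675669  ⇒  x = 0.04685, y = 0.03092
Si-29: 4.69%, Si-30: 3.09%.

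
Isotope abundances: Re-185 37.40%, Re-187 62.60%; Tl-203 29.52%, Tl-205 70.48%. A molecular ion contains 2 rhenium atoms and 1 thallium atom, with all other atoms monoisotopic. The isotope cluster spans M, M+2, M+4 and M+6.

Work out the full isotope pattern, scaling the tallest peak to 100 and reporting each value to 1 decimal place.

Rhenium pattern (n=2): 0.139876 : 0.468248 : 0.391876
Thallium pattern (n=1): 0.2952 : 0.7048
Convolve the two distributions (both contribute in 2-u steps):
  M: 0.139876×0.2952 = 0.041291
  M+2: 0.139876×0.7048 + 0.468248×0.2952 = 0.236811
  M+4: 0.468248×0.7048 + 0.391876×0.2952 = 0.445703
  M+6: 0.391876×0.7048 = 0.276194
Scale to base peak (0.445703) = 100: 9.3 : 53.1 : 100.0 : 62.0

9.3 : 53.1 : 100.0 : 62.0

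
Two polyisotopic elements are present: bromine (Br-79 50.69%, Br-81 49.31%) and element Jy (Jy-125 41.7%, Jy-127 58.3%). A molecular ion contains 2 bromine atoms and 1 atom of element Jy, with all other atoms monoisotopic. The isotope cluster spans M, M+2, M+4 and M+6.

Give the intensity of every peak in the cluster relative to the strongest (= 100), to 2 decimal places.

Bromine pattern (n=2): 0.25694761 : 0.49990478 : 0.24314761
Element Jy pattern (n=1): 0.4170 : 0.5830
Convolve the two distributions (both contribute in 2-u steps):
  M: 0.25694761×0.4170 = 0.107147
  M+2: 0.25694761×0.5830 + 0.49990478×0.4170 = 0.358261
  M+4: 0.49990478×0.5830 + 0.24314761×0.4170 = 0.392837
  M+6: 0.24314761×0.5830 = 0.141755
Scale to base peak (0.392837) = 100: 27.28 : 91.20 : 100.00 : 36.08

27.28 : 91.20 : 100.00 : 36.08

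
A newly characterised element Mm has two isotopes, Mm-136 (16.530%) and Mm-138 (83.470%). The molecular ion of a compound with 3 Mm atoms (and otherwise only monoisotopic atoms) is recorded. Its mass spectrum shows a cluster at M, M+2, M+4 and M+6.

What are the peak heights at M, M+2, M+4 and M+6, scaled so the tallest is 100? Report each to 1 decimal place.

Each Mm atom is independently Mm-136 (p = 0.16530) or Mm-138 (q = 0.83470); the cluster is the binomial expansion (p + q)^3.
P(M) = 0.16530^3 = 0.004517
P(M+2) = 3 × 0.16530^2 × 0.83470^1 = 0.068422
P(M+4) = 3 × 0.16530^1 × 0.83470^2 = 0.345505
P(M+6) = 0.83470^3 = 0.581556
The M+6 peak is largest (0.581556); scaling to 100 gives 0.8 : 11.8 : 59.4 : 100.0.

0.8 : 11.8 : 59.4 : 100.0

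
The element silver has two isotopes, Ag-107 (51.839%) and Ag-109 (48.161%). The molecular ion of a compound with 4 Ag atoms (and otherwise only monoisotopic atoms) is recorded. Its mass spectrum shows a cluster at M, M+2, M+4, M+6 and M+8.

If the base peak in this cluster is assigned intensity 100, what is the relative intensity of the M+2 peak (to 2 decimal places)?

71.76

Binomial terms of (0.51839 + 0.48161)^4: M 0.0722, M+2 0.2684, M+4 0.3740, M+6 0.2316, M+8 0.0538 → M+4 is the base peak.
P(M+4) = C(4,2) × 0.51839^2 × 0.48161^2 = 6 × 0.26872819 × 0.23194819 = 0.373986 (base)
P(M+2) = C(4,1) × 0.51839^3 × 0.48161^1 = 4 × 0.13930601 × 0.48161 = 0.268365
Relative intensity = 0.268365 / 0.373986 × 100 = 71.76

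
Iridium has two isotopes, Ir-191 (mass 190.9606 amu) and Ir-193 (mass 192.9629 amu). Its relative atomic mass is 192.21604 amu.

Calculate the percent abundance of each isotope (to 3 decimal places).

Ir-191: 37.300%, Ir-193: 62.700%

With x = fraction of Ir-191 (so Ir-193 is 1 − x):
190.9606·x + 192.9629·(1 − x) = 192.21604
(190.9606 − 192.9629)·x = 192.21604 − 192.9629
x = -0.74686 / -2.0023 = 0.37300 → 37.300% Ir-191, 62.700% Ir-193.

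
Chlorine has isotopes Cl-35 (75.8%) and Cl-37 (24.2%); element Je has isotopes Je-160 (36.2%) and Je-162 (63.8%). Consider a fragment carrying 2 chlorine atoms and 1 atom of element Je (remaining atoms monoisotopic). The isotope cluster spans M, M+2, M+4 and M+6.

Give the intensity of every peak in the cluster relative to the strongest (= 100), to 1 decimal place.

Chlorine pattern (n=2): 0.574564 : 0.366872 : 0.058564
Element Je pattern (n=1): 0.3620 : 0.6380
Convolve the two distributions (both contribute in 2-u steps):
  M: 0.574564×0.3620 = 0.207992
  M+2: 0.574564×0.6380 + 0.366872×0.3620 = 0.499379
  M+4: 0.366872×0.6380 + 0.058564×0.3620 = 0.255265
  M+6: 0.058564×0.6380 = 0.037364
Scale to base peak (0.499379) = 100: 41.7 : 100.0 : 51.1 : 7.5

41.7 : 100.0 : 51.1 : 7.5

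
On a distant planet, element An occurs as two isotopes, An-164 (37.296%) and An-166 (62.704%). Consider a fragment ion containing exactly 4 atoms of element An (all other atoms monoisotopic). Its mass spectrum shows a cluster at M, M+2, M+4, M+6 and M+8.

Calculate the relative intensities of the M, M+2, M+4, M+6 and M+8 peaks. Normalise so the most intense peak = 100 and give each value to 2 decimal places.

Each An atom is independently An-164 (p = 0.37296) or An-166 (q = 0.62704); the cluster is the binomial expansion (p + q)^4.
P(M) = 0.37296^4 = 0.019349
P(M+2) = 4 × 0.37296^3 × 0.62704^1 = 0.130119
P(M+4) = 6 × 0.37296^2 × 0.62704^2 = 0.328145
P(M+6) = 4 × 0.37296^1 × 0.62704^3 = 0.367797
P(M+8) = 0.62704^4 = 0.154590
The M+6 peak is largest (0.367797); scaling to 100 gives 5.26 : 35.38 : 89.22 : 100.00 : 42.03.

5.26 : 35.38 : 89.22 : 100.00 : 42.03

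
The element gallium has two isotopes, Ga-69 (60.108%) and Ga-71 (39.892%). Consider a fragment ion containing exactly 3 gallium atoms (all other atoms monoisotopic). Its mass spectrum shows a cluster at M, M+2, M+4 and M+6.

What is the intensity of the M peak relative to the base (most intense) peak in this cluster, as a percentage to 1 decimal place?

Binomial terms of (0.60108 + 0.39892)^3: M 0.2172, M+2 0.4324, M+4 0.2870, M+6 0.0635 → M+2 is the base peak.
P(M+2) = C(3,1) × 0.60108^2 × 0.39892^1 = 3 × 0.36129717 × 0.39892 = 0.432386 (base)
P(M) = C(3,0) × 0.60108^3 × 0.39892^0 = 1 × 0.2171685 × 1.0000 = 0.217169
Relative intensity = 0.217169 / 0.432386 × 100 = 50.2

50.2%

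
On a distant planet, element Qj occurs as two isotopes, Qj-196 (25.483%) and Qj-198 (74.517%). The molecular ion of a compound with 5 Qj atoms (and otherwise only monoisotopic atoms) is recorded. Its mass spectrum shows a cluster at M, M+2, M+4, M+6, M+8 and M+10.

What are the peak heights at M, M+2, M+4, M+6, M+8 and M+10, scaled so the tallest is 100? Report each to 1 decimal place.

Expanding (0.25483 + 0.74517)^5:
P(M) = 0.25483^5 = 0.001075
P(M+2) = 5 × 0.25483^4 × 0.74517^1 = 0.015712
P(M+4) = 10 × 0.25483^3 × 0.74517^2 = 0.091889
P(M+6) = 10 × 0.25483^2 × 0.74517^3 = 0.268700
P(M+8) = 5 × 0.25483^1 × 0.74517^4 = 0.392864
P(M+10) = 0.74517^5 = 0.229761
The M+8 peak is largest (0.392864); scaling to 100 gives 0.3 : 4.0 : 23.4 : 68.4 : 100.0 : 58.5.

0.3 : 4.0 : 23.4 : 68.4 : 100.0 : 58.5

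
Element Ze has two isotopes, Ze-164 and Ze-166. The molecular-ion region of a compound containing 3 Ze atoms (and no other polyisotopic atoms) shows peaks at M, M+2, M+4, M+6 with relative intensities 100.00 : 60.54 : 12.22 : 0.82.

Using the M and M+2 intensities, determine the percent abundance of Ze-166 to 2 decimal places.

16.79%

Write p for the Ze-164 fraction. I(M+2)/I(M) = [C(3,1)·p^2·(1−p)] / p^3 = 3·(1−p)/p = 60.54/100.00 = 0.6054
(1−p)/p = 0.6054/3 = 0.2018  ⇒  p = 1/(1 + 0.2018) = 0.8321
Ze-164: 83.21%, Ze-166: 16.79%.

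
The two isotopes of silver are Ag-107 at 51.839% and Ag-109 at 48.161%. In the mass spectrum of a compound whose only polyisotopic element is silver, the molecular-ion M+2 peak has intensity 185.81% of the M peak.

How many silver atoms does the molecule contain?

2

For n independent Ag atoms, I(M+2)/I(M) = n · (abundance Ag-109) / (abundance Ag-107) = n · 0.48161/0.51839.
n = 1.8581 × 0.51839/0.48161 = 2.00 ≈ 2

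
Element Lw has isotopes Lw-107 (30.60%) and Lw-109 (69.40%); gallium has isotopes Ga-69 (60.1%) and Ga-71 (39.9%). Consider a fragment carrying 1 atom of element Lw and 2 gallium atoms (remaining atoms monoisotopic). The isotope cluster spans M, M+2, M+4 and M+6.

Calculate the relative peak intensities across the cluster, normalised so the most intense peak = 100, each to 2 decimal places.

Element Lw pattern (n=1): 0.3060 : 0.6940
Gallium pattern (n=2): 0.361201 : 0.479598 : 0.159201
Convolve the two distributions (both contribute in 2-u steps):
  M: 0.3060×0.361201 = 0.110528
  M+2: 0.3060×0.479598 + 0.6940×0.361201 = 0.397430
  M+4: 0.3060×0.159201 + 0.6940×0.479598 = 0.381557
  M+6: 0.6940×0.159201 = 0.110485
Scale to base peak (0.397430) = 100: 27.81 : 100.00 : 96.01 : 27.80

27.81 : 100.00 : 96.01 : 27.80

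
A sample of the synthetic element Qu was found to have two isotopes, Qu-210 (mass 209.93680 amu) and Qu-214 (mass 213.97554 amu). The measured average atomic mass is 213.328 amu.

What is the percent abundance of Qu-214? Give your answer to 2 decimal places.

Let x be the fractional abundance of Qu-210; then Qu-214 has abundance 1 − x.
209.93680·x + 213.97554·(1 − x) = 213.328
(209.93680 − 213.97554)·x = 213.328 − 213.97554
x = -0.64754 / -4.03874 = 0.16033 → 16.03% Qu-210, 83.97% Qu-214.

83.97%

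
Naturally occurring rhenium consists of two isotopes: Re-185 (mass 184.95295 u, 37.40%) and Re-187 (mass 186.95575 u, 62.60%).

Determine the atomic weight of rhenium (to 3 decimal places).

Average mass = Σ (abundance × isotope mass) = 0.3740 × 184.95295 + 0.6260 × 186.95575
= 69.172403 + 117.034300 = 186.206703 u

186.207 u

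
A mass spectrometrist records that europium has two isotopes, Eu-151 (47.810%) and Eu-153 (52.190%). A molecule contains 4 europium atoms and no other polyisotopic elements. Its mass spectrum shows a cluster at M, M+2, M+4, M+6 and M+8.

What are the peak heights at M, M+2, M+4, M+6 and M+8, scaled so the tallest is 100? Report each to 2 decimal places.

13.99 : 61.07 : 100.00 : 72.77 : 19.86

Expanding (0.47810 + 0.52190)^4:
P(M) = 0.47810^4 = 0.052249
P(M+2) = 4 × 0.47810^3 × 0.52190^1 = 0.228141
P(M+4) = 6 × 0.47810^2 × 0.52190^2 = 0.373563
P(M+6) = 4 × 0.47810^1 × 0.52190^3 = 0.271857
P(M+8) = 0.52190^4 = 0.074191
The M+4 peak is largest (0.373563); scaling to 100 gives 13.99 : 61.07 : 100.00 : 72.77 : 19.86.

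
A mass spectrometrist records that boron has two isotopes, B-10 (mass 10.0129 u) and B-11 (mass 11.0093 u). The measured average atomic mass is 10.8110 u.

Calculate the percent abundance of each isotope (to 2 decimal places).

B-10: 19.90%, B-11: 80.10%

Let x be the fractional abundance of B-10; then B-11 has abundance 1 − x.
10.0129·x + 11.0093·(1 − x) = 10.8110
(10.0129 − 11.0093)·x = 10.8110 − 11.0093
x = -0.1983 / -0.9964 = 0.19902 → 19.90% B-10, 80.10% B-11.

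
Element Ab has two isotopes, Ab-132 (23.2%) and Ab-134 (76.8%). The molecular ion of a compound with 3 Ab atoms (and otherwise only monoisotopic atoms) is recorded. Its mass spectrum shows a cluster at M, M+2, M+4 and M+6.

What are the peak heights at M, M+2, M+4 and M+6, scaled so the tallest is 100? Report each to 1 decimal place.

Expanding (0.232 + 0.768)^3:
P(M) = 0.232^3 = 0.012487
P(M+2) = 3 × 0.232^2 × 0.768^1 = 0.124010
P(M+4) = 3 × 0.232^1 × 0.768^2 = 0.410518
P(M+6) = 0.768^3 = 0.452985
The M+6 peak is largest (0.452985); scaling to 100 gives 2.8 : 27.4 : 90.6 : 100.0.

2.8 : 27.4 : 90.6 : 100.0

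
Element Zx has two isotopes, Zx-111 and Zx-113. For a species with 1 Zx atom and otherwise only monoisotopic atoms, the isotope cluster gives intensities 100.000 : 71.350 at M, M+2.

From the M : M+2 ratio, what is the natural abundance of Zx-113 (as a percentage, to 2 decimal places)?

41.64%

Write p for the Zx-111 fraction. I(M+2)/I(M) = [C(1,1)·p^0·(1−p)] / p^1 = 1·(1−p)/p = 71.350/100.000 = 0.7135
(1−p)/p = 0.7135/1 = 0.7135  ⇒  p = 1/(1 + 0.7135) = 0.5836
Zx-111: 58.36%, Zx-113: 41.64%.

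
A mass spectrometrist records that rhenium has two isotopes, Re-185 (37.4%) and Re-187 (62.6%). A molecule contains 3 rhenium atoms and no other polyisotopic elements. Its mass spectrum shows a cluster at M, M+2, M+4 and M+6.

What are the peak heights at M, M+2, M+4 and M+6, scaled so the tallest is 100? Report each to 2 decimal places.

Each Re atom is independently Re-185 (p = 0.374) or Re-187 (q = 0.626); the cluster is the binomial expansion (p + q)^3.
P(M) = 0.374^3 = 0.052314
P(M+2) = 3 × 0.374^2 × 0.626^1 = 0.262687
P(M+4) = 3 × 0.374^1 × 0.626^2 = 0.439685
P(M+6) = 0.626^3 = 0.245314
The M+4 peak is largest (0.439685); scaling to 100 gives 11.90 : 59.74 : 100.00 : 55.79.

11.90 : 59.74 : 100.00 : 55.79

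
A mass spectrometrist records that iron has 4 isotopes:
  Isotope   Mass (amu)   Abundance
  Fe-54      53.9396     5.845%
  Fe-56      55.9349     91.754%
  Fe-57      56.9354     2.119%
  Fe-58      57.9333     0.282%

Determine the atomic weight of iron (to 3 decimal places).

The abundance-weighted mean is 0.05845 × 53.9396 + 0.91754 × 55.9349 + 0.02119 × 56.9354 + 0.00282 × 57.9333
= 3.15277 + 51.32251 + 1.20646 + 0.16337 = 55.84511 amu

55.845 amu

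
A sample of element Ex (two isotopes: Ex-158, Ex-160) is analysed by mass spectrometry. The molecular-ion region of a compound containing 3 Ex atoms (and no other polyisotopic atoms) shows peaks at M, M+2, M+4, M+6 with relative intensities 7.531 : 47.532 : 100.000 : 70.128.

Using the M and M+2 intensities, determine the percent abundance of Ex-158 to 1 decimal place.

32.2%

Write p for the Ex-158 fraction. I(M+2)/I(M) = [C(3,1)·p^2·(1−p)] / p^3 = 3·(1−p)/p = 47.532/7.531 = 6.3115
(1−p)/p = 6.3115/3 = 2.1038  ⇒  p = 1/(1 + 2.1038) = 0.3222
Ex-158: 32.2%, Ex-160: 67.8%.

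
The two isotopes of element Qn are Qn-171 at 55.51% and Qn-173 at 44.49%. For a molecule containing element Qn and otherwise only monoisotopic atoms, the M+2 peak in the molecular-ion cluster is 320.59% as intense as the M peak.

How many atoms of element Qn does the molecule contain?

With n Qn atoms, P(M+2)/P(M) = C(n,1)·p^(n−1)q / p^n = n·q/p = n · 0.4449/0.5551.
n = 3.2059 × 0.5551/0.4449 = 4.00 ≈ 4

4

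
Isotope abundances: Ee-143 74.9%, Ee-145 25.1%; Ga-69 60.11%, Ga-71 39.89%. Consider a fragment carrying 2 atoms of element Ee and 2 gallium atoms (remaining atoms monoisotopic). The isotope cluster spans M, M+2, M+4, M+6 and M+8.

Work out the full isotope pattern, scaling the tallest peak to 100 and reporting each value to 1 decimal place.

50.1 : 100.0 : 72.2 : 22.2 : 2.5

Element Ee pattern (n=2): 0.561001 : 0.375998 : 0.063001
Gallium pattern (n=2): 0.36132121 : 0.47955758 : 0.15912121
Convolve the two distributions (both contribute in 2-u steps):
  M: 0.561001×0.36132121 = 0.202702
  M+2: 0.561001×0.47955758 + 0.375998×0.36132121 = 0.404888
  M+4: 0.561001×0.15912121 + 0.375998×0.47955758 + 0.063001×0.36132121 = 0.292343
  M+6: 0.375998×0.15912121 + 0.063001×0.47955758 = 0.090042
  M+8: 0.063001×0.15912121 = 0.010025
Scale to base peak (0.404888) = 100: 50.1 : 100.0 : 72.2 : 22.2 : 2.5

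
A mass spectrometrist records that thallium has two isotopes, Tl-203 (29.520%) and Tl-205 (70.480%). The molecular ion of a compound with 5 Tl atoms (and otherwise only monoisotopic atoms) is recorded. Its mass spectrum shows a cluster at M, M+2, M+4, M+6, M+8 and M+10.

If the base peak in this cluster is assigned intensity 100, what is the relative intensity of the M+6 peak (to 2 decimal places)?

83.77

Binomial terms of (0.29520 + 0.70480)^5: M 0.0022, M+2 0.0268, M+4 0.1278, M+6 0.3051, M+8 0.3642, M+10 0.1739 → M+8 is the base peak.
P(M+8) = C(5,4) × 0.29520^1 × 0.70480^4 = 5 × 0.2952 × 0.24675365 = 0.364208 (base)
P(M+6) = C(5,3) × 0.29520^2 × 0.70480^3 = 10 × 0.08714304 × 0.35010449 = 0.305092
Relative intensity = 0.305092 / 0.364208 × 100 = 83.77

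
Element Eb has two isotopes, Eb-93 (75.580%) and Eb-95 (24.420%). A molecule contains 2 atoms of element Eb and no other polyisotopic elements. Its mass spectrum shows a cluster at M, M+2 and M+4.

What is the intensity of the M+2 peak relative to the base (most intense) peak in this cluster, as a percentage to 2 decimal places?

64.62%

Binomial terms of (0.75580 + 0.24420)^2: M 0.5712, M+2 0.3691, M+4 0.0596 → M is the base peak.
P(M) = C(2,0) × 0.75580^2 × 0.24420^0 = 1 × 0.57123364 × 1.0000 = 0.571234 (base)
P(M+2) = C(2,1) × 0.75580^1 × 0.24420^1 = 2 × 0.7558 × 0.2442 = 0.369133
Relative intensity = 0.369133 / 0.571234 × 100 = 64.62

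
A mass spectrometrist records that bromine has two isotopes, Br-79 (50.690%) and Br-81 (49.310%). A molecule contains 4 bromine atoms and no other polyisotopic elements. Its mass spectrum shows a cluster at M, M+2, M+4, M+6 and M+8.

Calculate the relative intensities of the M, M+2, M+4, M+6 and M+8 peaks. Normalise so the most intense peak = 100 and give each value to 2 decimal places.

The 4 Br atoms are independent, so intensities follow the terms of (0.50690 + 0.49310)^4.
P(M) = 0.50690^4 = 0.066022
P(M+2) = 4 × 0.50690^3 × 0.49310^1 = 0.256899
P(M+4) = 6 × 0.50690^2 × 0.49310^2 = 0.374857
P(M+6) = 4 × 0.50690^1 × 0.49310^3 = 0.243101
P(M+8) = 0.49310^4 = 0.059121
The M+4 peak is largest (0.374857); scaling to 100 gives 17.61 : 68.53 : 100.00 : 64.85 : 15.77.

17.61 : 68.53 : 100.00 : 64.85 : 15.77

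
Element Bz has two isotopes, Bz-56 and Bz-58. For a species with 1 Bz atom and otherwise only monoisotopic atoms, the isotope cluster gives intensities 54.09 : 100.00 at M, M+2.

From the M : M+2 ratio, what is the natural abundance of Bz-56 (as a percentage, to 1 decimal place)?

Let p = fractional abundance of Bz-56. I(M+2)/I(M) = [C(1,1)·p^0·(1−p)] / p^1 = 1·(1−p)/p = 100.00/54.09 = 1.8488
(1−p)/p = 1.8488/1 = 1.8488  ⇒  p = 1/(1 + 1.8488) = 0.3510
Bz-56: 35.1%, Bz-58: 64.9%.

35.1%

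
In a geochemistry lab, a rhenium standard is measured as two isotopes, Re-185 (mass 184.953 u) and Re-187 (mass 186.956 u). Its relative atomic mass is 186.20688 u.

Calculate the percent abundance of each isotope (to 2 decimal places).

Writing the weighted mean with unknown fraction x of Re-185:
184.953·x + 186.956·(1 − x) = 186.20688
(184.953 − 186.956)·x = 186.20688 − 186.956
x = -0.74912 / -2.003 = 0.37400 → 37.40% Re-185, 62.60% Re-187.

Re-185: 37.40%, Re-187: 62.60%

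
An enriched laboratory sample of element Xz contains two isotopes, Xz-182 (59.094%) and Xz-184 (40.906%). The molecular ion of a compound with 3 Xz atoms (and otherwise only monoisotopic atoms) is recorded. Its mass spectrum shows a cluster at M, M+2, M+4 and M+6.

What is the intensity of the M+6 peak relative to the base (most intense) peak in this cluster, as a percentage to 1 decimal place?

16.0%

Binomial terms of (0.59094 + 0.40906)^3: M 0.2064, M+2 0.4285, M+4 0.2966, M+6 0.0684 → M+2 is the base peak.
P(M+2) = C(3,1) × 0.59094^2 × 0.40906^1 = 3 × 0.34921008 × 0.40906 = 0.428544 (base)
P(M+6) = C(3,3) × 0.59094^0 × 0.40906^3 = 1 × 1.0000 × 0.06844804 = 0.068448
Relative intensity = 0.068448 / 0.428544 × 100 = 16.0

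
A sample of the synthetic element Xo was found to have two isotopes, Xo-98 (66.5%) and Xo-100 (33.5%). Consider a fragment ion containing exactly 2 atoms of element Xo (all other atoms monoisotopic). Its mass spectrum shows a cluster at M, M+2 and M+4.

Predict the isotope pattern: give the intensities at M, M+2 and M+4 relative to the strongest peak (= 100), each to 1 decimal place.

99.3 : 100.0 : 25.2

Expanding (0.665 + 0.335)^2:
P(M) = 0.665^2 = 0.442225
P(M+2) = 2 × 0.665^1 × 0.335^1 = 0.445550
P(M+4) = 0.335^2 = 0.112225
The M+2 peak is largest (0.445550); scaling to 100 gives 99.3 : 100.0 : 25.2.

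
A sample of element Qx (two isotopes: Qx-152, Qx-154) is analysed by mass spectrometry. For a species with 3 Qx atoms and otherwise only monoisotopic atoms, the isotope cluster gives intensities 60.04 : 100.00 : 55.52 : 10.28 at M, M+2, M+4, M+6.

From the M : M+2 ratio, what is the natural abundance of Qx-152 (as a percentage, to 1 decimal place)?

Let p = fractional abundance of Qx-152. I(M+2)/I(M) = [C(3,1)·p^2·(1−p)] / p^3 = 3·(1−p)/p = 100.00/60.04 = 1.6656
(1−p)/p = 1.6656/3 = 0.5552  ⇒  p = 1/(1 + 0.5552) = 0.6430
Qx-152: 64.3%, Qx-154: 35.7%.

64.3%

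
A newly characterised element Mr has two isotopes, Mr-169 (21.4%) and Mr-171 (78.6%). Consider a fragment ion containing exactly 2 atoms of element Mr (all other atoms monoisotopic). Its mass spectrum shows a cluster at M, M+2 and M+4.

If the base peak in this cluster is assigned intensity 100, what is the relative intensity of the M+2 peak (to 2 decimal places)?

(0.214 + 0.786)^2 gives M 0.0458, M+2 0.3364, M+4 0.6178; the largest is M+4.
P(M+4) = C(2,2) × 0.214^0 × 0.786^2 = 1 × 1.0000 × 0.617796 = 0.617796 (base)
P(M+2) = C(2,1) × 0.214^1 × 0.786^1 = 2 × 0.2140 × 0.7860 = 0.336408
Relative intensity = 0.336408 / 0.617796 × 100 = 54.45

54.45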